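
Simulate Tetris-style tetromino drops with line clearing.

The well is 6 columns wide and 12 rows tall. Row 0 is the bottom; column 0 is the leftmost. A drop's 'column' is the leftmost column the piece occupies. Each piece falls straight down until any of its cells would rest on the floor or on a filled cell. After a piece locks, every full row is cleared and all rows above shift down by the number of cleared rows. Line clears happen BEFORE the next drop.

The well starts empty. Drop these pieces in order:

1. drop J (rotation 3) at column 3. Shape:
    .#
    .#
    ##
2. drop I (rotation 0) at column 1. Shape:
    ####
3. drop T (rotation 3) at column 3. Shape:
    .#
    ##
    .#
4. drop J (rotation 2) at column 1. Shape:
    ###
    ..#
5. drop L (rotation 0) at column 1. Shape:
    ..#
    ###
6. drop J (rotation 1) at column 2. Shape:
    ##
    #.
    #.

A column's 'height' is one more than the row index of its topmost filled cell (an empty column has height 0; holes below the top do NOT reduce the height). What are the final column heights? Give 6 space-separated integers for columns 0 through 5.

Drop 1: J rot3 at col 3 lands with bottom-row=0; cleared 0 line(s) (total 0); column heights now [0 0 0 1 3 0], max=3
Drop 2: I rot0 at col 1 lands with bottom-row=3; cleared 0 line(s) (total 0); column heights now [0 4 4 4 4 0], max=4
Drop 3: T rot3 at col 3 lands with bottom-row=4; cleared 0 line(s) (total 0); column heights now [0 4 4 6 7 0], max=7
Drop 4: J rot2 at col 1 lands with bottom-row=6; cleared 0 line(s) (total 0); column heights now [0 8 8 8 7 0], max=8
Drop 5: L rot0 at col 1 lands with bottom-row=8; cleared 0 line(s) (total 0); column heights now [0 9 9 10 7 0], max=10
Drop 6: J rot1 at col 2 lands with bottom-row=9; cleared 0 line(s) (total 0); column heights now [0 9 12 12 7 0], max=12

Answer: 0 9 12 12 7 0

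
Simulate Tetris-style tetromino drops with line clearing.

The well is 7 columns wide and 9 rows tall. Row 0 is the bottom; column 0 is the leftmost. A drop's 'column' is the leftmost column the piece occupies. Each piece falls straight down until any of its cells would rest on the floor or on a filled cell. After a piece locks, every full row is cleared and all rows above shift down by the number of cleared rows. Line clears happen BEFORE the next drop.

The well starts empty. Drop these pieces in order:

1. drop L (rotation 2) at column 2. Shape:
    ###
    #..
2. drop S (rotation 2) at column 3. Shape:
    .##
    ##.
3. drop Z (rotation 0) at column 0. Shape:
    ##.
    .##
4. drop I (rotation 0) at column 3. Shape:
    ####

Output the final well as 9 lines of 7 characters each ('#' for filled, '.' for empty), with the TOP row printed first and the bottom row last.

Answer: .......
.......
.......
.......
...####
##..##.
.####..
..###..
..#....

Derivation:
Drop 1: L rot2 at col 2 lands with bottom-row=0; cleared 0 line(s) (total 0); column heights now [0 0 2 2 2 0 0], max=2
Drop 2: S rot2 at col 3 lands with bottom-row=2; cleared 0 line(s) (total 0); column heights now [0 0 2 3 4 4 0], max=4
Drop 3: Z rot0 at col 0 lands with bottom-row=2; cleared 0 line(s) (total 0); column heights now [4 4 3 3 4 4 0], max=4
Drop 4: I rot0 at col 3 lands with bottom-row=4; cleared 0 line(s) (total 0); column heights now [4 4 3 5 5 5 5], max=5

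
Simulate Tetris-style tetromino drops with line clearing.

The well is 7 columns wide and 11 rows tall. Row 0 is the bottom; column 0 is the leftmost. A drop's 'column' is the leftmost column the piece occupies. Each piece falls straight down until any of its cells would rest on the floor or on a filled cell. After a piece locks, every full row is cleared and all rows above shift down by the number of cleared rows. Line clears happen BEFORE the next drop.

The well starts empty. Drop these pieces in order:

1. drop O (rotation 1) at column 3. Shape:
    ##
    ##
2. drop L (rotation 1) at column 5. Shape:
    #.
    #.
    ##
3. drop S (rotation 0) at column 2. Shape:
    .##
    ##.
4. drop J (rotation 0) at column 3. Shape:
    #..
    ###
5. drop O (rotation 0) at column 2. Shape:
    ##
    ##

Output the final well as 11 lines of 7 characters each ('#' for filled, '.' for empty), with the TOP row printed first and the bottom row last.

Drop 1: O rot1 at col 3 lands with bottom-row=0; cleared 0 line(s) (total 0); column heights now [0 0 0 2 2 0 0], max=2
Drop 2: L rot1 at col 5 lands with bottom-row=0; cleared 0 line(s) (total 0); column heights now [0 0 0 2 2 3 1], max=3
Drop 3: S rot0 at col 2 lands with bottom-row=2; cleared 0 line(s) (total 0); column heights now [0 0 3 4 4 3 1], max=4
Drop 4: J rot0 at col 3 lands with bottom-row=4; cleared 0 line(s) (total 0); column heights now [0 0 3 6 5 5 1], max=6
Drop 5: O rot0 at col 2 lands with bottom-row=6; cleared 0 line(s) (total 0); column heights now [0 0 8 8 5 5 1], max=8

Answer: .......
.......
.......
..##...
..##...
...#...
...###.
...##..
..##.#.
...###.
...####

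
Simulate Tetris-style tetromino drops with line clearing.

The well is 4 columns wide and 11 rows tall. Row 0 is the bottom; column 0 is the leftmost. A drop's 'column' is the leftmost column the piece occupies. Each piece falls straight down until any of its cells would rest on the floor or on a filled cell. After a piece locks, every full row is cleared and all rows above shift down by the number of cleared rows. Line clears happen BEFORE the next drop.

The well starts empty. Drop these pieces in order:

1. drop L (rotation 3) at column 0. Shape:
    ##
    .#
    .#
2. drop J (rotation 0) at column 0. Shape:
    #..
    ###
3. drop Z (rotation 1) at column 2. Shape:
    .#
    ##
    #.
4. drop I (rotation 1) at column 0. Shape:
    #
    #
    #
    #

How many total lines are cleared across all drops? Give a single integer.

Drop 1: L rot3 at col 0 lands with bottom-row=0; cleared 0 line(s) (total 0); column heights now [3 3 0 0], max=3
Drop 2: J rot0 at col 0 lands with bottom-row=3; cleared 0 line(s) (total 0); column heights now [5 4 4 0], max=5
Drop 3: Z rot1 at col 2 lands with bottom-row=4; cleared 0 line(s) (total 0); column heights now [5 4 6 7], max=7
Drop 4: I rot1 at col 0 lands with bottom-row=5; cleared 0 line(s) (total 0); column heights now [9 4 6 7], max=9

Answer: 0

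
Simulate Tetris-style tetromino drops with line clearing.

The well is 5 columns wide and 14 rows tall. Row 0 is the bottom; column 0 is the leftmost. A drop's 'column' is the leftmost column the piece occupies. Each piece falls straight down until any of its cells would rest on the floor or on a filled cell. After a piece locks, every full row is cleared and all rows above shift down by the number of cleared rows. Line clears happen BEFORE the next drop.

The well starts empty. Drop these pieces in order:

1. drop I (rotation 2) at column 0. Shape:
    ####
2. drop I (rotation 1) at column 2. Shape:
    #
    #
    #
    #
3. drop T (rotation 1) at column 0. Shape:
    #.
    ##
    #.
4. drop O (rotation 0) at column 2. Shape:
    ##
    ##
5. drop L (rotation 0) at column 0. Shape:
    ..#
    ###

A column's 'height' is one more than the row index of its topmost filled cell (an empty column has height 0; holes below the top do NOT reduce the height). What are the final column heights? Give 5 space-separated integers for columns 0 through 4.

Answer: 8 8 9 7 0

Derivation:
Drop 1: I rot2 at col 0 lands with bottom-row=0; cleared 0 line(s) (total 0); column heights now [1 1 1 1 0], max=1
Drop 2: I rot1 at col 2 lands with bottom-row=1; cleared 0 line(s) (total 0); column heights now [1 1 5 1 0], max=5
Drop 3: T rot1 at col 0 lands with bottom-row=1; cleared 0 line(s) (total 0); column heights now [4 3 5 1 0], max=5
Drop 4: O rot0 at col 2 lands with bottom-row=5; cleared 0 line(s) (total 0); column heights now [4 3 7 7 0], max=7
Drop 5: L rot0 at col 0 lands with bottom-row=7; cleared 0 line(s) (total 0); column heights now [8 8 9 7 0], max=9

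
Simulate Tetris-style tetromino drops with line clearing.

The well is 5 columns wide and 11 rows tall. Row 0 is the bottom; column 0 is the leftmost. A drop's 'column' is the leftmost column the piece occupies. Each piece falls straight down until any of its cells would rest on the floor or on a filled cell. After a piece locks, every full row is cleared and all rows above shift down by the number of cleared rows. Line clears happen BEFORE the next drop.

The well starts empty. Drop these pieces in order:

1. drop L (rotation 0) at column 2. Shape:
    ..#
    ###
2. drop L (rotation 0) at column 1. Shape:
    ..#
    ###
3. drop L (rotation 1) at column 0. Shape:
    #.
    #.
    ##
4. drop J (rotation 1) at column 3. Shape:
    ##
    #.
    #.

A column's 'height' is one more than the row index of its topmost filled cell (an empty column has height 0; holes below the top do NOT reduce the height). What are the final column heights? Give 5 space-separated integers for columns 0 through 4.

Answer: 5 3 2 6 6

Derivation:
Drop 1: L rot0 at col 2 lands with bottom-row=0; cleared 0 line(s) (total 0); column heights now [0 0 1 1 2], max=2
Drop 2: L rot0 at col 1 lands with bottom-row=1; cleared 0 line(s) (total 0); column heights now [0 2 2 3 2], max=3
Drop 3: L rot1 at col 0 lands with bottom-row=2; cleared 0 line(s) (total 0); column heights now [5 3 2 3 2], max=5
Drop 4: J rot1 at col 3 lands with bottom-row=3; cleared 0 line(s) (total 0); column heights now [5 3 2 6 6], max=6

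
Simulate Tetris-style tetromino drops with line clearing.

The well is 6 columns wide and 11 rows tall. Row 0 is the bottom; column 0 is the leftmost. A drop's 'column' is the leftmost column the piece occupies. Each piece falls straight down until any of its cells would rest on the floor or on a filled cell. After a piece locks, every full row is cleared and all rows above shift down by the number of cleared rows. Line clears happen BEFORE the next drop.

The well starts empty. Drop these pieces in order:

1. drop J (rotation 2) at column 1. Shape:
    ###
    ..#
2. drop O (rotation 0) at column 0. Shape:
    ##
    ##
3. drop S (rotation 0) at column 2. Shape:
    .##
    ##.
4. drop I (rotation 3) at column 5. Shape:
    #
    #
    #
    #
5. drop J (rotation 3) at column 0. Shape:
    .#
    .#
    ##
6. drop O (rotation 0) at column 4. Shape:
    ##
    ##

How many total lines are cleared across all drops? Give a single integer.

Drop 1: J rot2 at col 1 lands with bottom-row=0; cleared 0 line(s) (total 0); column heights now [0 2 2 2 0 0], max=2
Drop 2: O rot0 at col 0 lands with bottom-row=2; cleared 0 line(s) (total 0); column heights now [4 4 2 2 0 0], max=4
Drop 3: S rot0 at col 2 lands with bottom-row=2; cleared 0 line(s) (total 0); column heights now [4 4 3 4 4 0], max=4
Drop 4: I rot3 at col 5 lands with bottom-row=0; cleared 0 line(s) (total 0); column heights now [4 4 3 4 4 4], max=4
Drop 5: J rot3 at col 0 lands with bottom-row=4; cleared 0 line(s) (total 0); column heights now [5 7 3 4 4 4], max=7
Drop 6: O rot0 at col 4 lands with bottom-row=4; cleared 0 line(s) (total 0); column heights now [5 7 3 4 6 6], max=7

Answer: 0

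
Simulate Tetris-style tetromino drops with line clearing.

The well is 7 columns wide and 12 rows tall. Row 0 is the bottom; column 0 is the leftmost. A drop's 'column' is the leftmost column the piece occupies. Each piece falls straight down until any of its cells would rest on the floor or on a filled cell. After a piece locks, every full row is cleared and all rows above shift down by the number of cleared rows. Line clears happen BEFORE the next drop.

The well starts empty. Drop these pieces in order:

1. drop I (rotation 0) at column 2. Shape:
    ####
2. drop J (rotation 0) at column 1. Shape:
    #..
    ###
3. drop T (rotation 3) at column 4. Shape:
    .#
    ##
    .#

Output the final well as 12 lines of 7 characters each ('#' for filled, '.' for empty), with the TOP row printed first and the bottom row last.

Drop 1: I rot0 at col 2 lands with bottom-row=0; cleared 0 line(s) (total 0); column heights now [0 0 1 1 1 1 0], max=1
Drop 2: J rot0 at col 1 lands with bottom-row=1; cleared 0 line(s) (total 0); column heights now [0 3 2 2 1 1 0], max=3
Drop 3: T rot3 at col 4 lands with bottom-row=1; cleared 0 line(s) (total 0); column heights now [0 3 2 2 3 4 0], max=4

Answer: .......
.......
.......
.......
.......
.......
.......
.......
.....#.
.#..##.
.###.#.
..####.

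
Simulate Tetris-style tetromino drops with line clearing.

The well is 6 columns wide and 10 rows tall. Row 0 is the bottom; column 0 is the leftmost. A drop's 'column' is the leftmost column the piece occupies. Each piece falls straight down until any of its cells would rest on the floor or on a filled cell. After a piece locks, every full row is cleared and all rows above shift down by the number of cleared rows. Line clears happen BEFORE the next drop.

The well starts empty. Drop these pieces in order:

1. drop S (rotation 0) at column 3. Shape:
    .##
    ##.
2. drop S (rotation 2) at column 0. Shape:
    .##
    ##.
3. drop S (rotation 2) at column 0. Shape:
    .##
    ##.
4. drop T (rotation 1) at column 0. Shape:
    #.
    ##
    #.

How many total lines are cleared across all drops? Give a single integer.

Answer: 0

Derivation:
Drop 1: S rot0 at col 3 lands with bottom-row=0; cleared 0 line(s) (total 0); column heights now [0 0 0 1 2 2], max=2
Drop 2: S rot2 at col 0 lands with bottom-row=0; cleared 0 line(s) (total 0); column heights now [1 2 2 1 2 2], max=2
Drop 3: S rot2 at col 0 lands with bottom-row=2; cleared 0 line(s) (total 0); column heights now [3 4 4 1 2 2], max=4
Drop 4: T rot1 at col 0 lands with bottom-row=3; cleared 0 line(s) (total 0); column heights now [6 5 4 1 2 2], max=6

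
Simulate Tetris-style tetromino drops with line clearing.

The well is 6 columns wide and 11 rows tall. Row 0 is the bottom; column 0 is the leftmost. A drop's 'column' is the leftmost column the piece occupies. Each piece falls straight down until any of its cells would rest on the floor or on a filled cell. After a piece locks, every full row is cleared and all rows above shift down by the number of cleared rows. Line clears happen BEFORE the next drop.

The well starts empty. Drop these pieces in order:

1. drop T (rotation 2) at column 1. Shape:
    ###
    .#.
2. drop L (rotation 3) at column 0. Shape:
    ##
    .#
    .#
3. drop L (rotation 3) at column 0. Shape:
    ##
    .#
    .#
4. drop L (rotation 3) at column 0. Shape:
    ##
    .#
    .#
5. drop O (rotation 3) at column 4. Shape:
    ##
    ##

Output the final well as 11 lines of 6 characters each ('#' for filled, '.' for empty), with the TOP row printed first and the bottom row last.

Drop 1: T rot2 at col 1 lands with bottom-row=0; cleared 0 line(s) (total 0); column heights now [0 2 2 2 0 0], max=2
Drop 2: L rot3 at col 0 lands with bottom-row=2; cleared 0 line(s) (total 0); column heights now [5 5 2 2 0 0], max=5
Drop 3: L rot3 at col 0 lands with bottom-row=5; cleared 0 line(s) (total 0); column heights now [8 8 2 2 0 0], max=8
Drop 4: L rot3 at col 0 lands with bottom-row=8; cleared 0 line(s) (total 0); column heights now [11 11 2 2 0 0], max=11
Drop 5: O rot3 at col 4 lands with bottom-row=0; cleared 0 line(s) (total 0); column heights now [11 11 2 2 2 2], max=11

Answer: ##....
.#....
.#....
##....
.#....
.#....
##....
.#....
.#....
.#####
..#.##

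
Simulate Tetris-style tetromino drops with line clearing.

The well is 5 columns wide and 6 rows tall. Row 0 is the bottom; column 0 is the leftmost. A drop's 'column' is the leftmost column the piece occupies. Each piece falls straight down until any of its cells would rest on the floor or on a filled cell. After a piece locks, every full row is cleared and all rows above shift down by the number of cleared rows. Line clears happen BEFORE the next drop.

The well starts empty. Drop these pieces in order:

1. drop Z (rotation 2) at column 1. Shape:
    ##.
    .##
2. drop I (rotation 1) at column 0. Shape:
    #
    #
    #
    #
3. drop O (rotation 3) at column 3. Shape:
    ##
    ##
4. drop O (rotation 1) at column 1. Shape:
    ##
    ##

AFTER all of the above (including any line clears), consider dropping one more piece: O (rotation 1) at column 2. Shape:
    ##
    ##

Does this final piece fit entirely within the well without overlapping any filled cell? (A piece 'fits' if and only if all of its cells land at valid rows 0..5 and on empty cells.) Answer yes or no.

Drop 1: Z rot2 at col 1 lands with bottom-row=0; cleared 0 line(s) (total 0); column heights now [0 2 2 1 0], max=2
Drop 2: I rot1 at col 0 lands with bottom-row=0; cleared 0 line(s) (total 0); column heights now [4 2 2 1 0], max=4
Drop 3: O rot3 at col 3 lands with bottom-row=1; cleared 1 line(s) (total 1); column heights now [3 0 1 2 2], max=3
Drop 4: O rot1 at col 1 lands with bottom-row=1; cleared 1 line(s) (total 2); column heights now [2 2 2 1 0], max=2
Test piece O rot1 at col 2 (width 2): heights before test = [2 2 2 1 0]; fits = True

Answer: yes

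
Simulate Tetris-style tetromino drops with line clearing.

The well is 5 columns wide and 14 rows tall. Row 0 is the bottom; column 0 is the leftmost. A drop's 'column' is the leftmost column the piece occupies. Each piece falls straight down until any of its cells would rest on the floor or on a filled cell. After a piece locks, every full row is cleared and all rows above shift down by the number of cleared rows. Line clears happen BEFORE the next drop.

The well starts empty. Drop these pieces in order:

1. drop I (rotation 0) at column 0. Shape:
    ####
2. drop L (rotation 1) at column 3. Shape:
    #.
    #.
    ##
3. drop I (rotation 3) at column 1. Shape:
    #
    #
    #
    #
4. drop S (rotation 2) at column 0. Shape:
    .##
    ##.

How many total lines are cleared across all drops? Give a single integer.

Answer: 0

Derivation:
Drop 1: I rot0 at col 0 lands with bottom-row=0; cleared 0 line(s) (total 0); column heights now [1 1 1 1 0], max=1
Drop 2: L rot1 at col 3 lands with bottom-row=1; cleared 0 line(s) (total 0); column heights now [1 1 1 4 2], max=4
Drop 3: I rot3 at col 1 lands with bottom-row=1; cleared 0 line(s) (total 0); column heights now [1 5 1 4 2], max=5
Drop 4: S rot2 at col 0 lands with bottom-row=5; cleared 0 line(s) (total 0); column heights now [6 7 7 4 2], max=7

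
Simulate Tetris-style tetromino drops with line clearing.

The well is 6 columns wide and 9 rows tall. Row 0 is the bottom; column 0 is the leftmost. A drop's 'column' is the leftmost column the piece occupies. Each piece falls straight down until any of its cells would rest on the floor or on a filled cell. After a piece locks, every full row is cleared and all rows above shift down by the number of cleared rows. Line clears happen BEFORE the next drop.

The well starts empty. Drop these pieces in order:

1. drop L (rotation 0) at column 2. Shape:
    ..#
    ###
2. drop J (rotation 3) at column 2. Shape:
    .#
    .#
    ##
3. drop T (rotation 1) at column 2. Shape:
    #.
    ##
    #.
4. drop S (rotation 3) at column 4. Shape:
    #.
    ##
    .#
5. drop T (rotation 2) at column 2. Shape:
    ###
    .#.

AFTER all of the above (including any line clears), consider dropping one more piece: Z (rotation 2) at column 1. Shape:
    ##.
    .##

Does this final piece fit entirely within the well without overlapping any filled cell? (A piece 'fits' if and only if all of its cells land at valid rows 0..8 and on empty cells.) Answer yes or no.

Drop 1: L rot0 at col 2 lands with bottom-row=0; cleared 0 line(s) (total 0); column heights now [0 0 1 1 2 0], max=2
Drop 2: J rot3 at col 2 lands with bottom-row=1; cleared 0 line(s) (total 0); column heights now [0 0 2 4 2 0], max=4
Drop 3: T rot1 at col 2 lands with bottom-row=3; cleared 0 line(s) (total 0); column heights now [0 0 6 5 2 0], max=6
Drop 4: S rot3 at col 4 lands with bottom-row=1; cleared 0 line(s) (total 0); column heights now [0 0 6 5 4 3], max=6
Drop 5: T rot2 at col 2 lands with bottom-row=5; cleared 0 line(s) (total 0); column heights now [0 0 7 7 7 3], max=7
Test piece Z rot2 at col 1 (width 3): heights before test = [0 0 7 7 7 3]; fits = True

Answer: yes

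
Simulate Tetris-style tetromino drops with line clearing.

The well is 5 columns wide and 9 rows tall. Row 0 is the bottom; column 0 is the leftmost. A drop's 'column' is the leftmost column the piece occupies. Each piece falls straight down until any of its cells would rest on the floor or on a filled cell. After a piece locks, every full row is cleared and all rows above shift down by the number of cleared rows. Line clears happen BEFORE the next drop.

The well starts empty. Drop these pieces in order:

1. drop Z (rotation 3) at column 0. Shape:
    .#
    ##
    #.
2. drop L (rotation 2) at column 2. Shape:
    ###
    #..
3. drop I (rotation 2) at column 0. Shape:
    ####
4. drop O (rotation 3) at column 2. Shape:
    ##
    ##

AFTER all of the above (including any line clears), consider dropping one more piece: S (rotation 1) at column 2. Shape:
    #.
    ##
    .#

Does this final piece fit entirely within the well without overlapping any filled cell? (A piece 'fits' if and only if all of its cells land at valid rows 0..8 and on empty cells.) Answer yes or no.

Answer: yes

Derivation:
Drop 1: Z rot3 at col 0 lands with bottom-row=0; cleared 0 line(s) (total 0); column heights now [2 3 0 0 0], max=3
Drop 2: L rot2 at col 2 lands with bottom-row=0; cleared 1 line(s) (total 1); column heights now [1 2 1 0 0], max=2
Drop 3: I rot2 at col 0 lands with bottom-row=2; cleared 0 line(s) (total 1); column heights now [3 3 3 3 0], max=3
Drop 4: O rot3 at col 2 lands with bottom-row=3; cleared 0 line(s) (total 1); column heights now [3 3 5 5 0], max=5
Test piece S rot1 at col 2 (width 2): heights before test = [3 3 5 5 0]; fits = True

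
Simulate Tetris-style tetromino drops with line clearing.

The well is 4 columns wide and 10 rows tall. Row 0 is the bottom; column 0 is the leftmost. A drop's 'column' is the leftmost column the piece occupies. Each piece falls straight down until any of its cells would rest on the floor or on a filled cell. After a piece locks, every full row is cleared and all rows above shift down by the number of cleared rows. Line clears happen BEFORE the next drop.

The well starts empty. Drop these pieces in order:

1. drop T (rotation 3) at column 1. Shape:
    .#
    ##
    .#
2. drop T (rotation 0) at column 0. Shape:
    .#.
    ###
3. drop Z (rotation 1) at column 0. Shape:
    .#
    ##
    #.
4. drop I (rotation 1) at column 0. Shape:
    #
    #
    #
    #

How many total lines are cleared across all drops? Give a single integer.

Drop 1: T rot3 at col 1 lands with bottom-row=0; cleared 0 line(s) (total 0); column heights now [0 2 3 0], max=3
Drop 2: T rot0 at col 0 lands with bottom-row=3; cleared 0 line(s) (total 0); column heights now [4 5 4 0], max=5
Drop 3: Z rot1 at col 0 lands with bottom-row=4; cleared 0 line(s) (total 0); column heights now [6 7 4 0], max=7
Drop 4: I rot1 at col 0 lands with bottom-row=6; cleared 0 line(s) (total 0); column heights now [10 7 4 0], max=10

Answer: 0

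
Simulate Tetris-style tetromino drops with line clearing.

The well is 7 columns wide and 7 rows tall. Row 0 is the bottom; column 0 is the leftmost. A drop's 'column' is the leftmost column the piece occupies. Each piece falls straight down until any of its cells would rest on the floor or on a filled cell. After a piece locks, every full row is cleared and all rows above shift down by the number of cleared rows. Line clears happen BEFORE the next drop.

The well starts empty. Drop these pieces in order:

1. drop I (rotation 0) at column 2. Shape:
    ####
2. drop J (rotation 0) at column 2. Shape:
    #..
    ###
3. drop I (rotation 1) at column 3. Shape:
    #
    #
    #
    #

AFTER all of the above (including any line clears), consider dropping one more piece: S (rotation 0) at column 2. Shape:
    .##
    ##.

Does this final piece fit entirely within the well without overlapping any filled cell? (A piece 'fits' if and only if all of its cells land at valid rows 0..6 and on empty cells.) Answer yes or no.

Answer: no

Derivation:
Drop 1: I rot0 at col 2 lands with bottom-row=0; cleared 0 line(s) (total 0); column heights now [0 0 1 1 1 1 0], max=1
Drop 2: J rot0 at col 2 lands with bottom-row=1; cleared 0 line(s) (total 0); column heights now [0 0 3 2 2 1 0], max=3
Drop 3: I rot1 at col 3 lands with bottom-row=2; cleared 0 line(s) (total 0); column heights now [0 0 3 6 2 1 0], max=6
Test piece S rot0 at col 2 (width 3): heights before test = [0 0 3 6 2 1 0]; fits = False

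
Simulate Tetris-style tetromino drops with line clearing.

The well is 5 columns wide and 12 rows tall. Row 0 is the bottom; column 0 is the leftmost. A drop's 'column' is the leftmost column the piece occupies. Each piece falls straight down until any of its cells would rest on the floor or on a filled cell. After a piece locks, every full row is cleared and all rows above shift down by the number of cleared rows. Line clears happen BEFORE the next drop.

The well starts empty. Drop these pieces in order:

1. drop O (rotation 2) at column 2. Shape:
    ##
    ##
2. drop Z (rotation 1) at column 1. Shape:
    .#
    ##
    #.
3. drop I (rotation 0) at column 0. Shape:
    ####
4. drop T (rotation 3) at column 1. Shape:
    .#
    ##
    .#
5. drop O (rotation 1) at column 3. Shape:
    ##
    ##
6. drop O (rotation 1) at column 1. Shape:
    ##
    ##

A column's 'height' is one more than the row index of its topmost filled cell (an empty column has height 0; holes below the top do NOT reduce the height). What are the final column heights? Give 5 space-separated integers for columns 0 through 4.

Drop 1: O rot2 at col 2 lands with bottom-row=0; cleared 0 line(s) (total 0); column heights now [0 0 2 2 0], max=2
Drop 2: Z rot1 at col 1 lands with bottom-row=1; cleared 0 line(s) (total 0); column heights now [0 3 4 2 0], max=4
Drop 3: I rot0 at col 0 lands with bottom-row=4; cleared 0 line(s) (total 0); column heights now [5 5 5 5 0], max=5
Drop 4: T rot3 at col 1 lands with bottom-row=5; cleared 0 line(s) (total 0); column heights now [5 7 8 5 0], max=8
Drop 5: O rot1 at col 3 lands with bottom-row=5; cleared 0 line(s) (total 0); column heights now [5 7 8 7 7], max=8
Drop 6: O rot1 at col 1 lands with bottom-row=8; cleared 0 line(s) (total 0); column heights now [5 10 10 7 7], max=10

Answer: 5 10 10 7 7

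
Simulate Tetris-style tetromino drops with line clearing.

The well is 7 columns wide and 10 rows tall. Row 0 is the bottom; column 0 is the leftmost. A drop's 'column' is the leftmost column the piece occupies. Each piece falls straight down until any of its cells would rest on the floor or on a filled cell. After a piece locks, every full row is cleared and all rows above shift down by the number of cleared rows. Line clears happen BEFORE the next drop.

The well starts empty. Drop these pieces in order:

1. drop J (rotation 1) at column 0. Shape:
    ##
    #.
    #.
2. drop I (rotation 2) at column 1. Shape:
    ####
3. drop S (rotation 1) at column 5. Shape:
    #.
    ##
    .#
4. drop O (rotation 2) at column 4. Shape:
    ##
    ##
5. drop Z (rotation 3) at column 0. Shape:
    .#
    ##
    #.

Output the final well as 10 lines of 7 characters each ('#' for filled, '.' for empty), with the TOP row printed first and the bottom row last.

Drop 1: J rot1 at col 0 lands with bottom-row=0; cleared 0 line(s) (total 0); column heights now [3 3 0 0 0 0 0], max=3
Drop 2: I rot2 at col 1 lands with bottom-row=3; cleared 0 line(s) (total 0); column heights now [3 4 4 4 4 0 0], max=4
Drop 3: S rot1 at col 5 lands with bottom-row=0; cleared 0 line(s) (total 0); column heights now [3 4 4 4 4 3 2], max=4
Drop 4: O rot2 at col 4 lands with bottom-row=4; cleared 0 line(s) (total 0); column heights now [3 4 4 4 6 6 2], max=6
Drop 5: Z rot3 at col 0 lands with bottom-row=3; cleared 0 line(s) (total 0); column heights now [5 6 4 4 6 6 2], max=6

Answer: .......
.......
.......
.......
.#..##.
##..##.
#####..
##...#.
#....##
#.....#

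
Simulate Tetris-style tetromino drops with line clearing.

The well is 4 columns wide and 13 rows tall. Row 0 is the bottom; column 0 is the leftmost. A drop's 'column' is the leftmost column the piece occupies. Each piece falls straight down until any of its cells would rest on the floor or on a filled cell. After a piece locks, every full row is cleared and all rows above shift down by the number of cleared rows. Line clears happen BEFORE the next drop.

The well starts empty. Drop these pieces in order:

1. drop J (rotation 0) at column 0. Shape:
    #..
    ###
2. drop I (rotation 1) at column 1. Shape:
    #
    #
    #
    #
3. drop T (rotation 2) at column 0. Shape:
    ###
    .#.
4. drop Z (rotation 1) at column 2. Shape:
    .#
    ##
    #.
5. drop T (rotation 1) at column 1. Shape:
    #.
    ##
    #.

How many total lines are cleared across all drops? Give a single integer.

Drop 1: J rot0 at col 0 lands with bottom-row=0; cleared 0 line(s) (total 0); column heights now [2 1 1 0], max=2
Drop 2: I rot1 at col 1 lands with bottom-row=1; cleared 0 line(s) (total 0); column heights now [2 5 1 0], max=5
Drop 3: T rot2 at col 0 lands with bottom-row=5; cleared 0 line(s) (total 0); column heights now [7 7 7 0], max=7
Drop 4: Z rot1 at col 2 lands with bottom-row=7; cleared 0 line(s) (total 0); column heights now [7 7 9 10], max=10
Drop 5: T rot1 at col 1 lands with bottom-row=8; cleared 0 line(s) (total 0); column heights now [7 11 10 10], max=11

Answer: 0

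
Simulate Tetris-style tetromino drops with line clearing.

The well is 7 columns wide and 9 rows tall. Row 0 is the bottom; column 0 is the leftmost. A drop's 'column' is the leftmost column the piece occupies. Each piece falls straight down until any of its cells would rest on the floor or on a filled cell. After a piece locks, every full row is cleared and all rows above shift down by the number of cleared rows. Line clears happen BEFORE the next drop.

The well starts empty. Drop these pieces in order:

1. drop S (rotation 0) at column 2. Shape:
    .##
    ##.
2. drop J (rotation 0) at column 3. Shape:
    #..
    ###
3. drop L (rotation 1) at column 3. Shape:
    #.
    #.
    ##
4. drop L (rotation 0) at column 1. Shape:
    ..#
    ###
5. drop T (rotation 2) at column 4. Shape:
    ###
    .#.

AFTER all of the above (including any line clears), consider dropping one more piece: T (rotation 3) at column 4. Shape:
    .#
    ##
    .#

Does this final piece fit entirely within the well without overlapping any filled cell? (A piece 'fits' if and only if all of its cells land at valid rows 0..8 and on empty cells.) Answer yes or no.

Drop 1: S rot0 at col 2 lands with bottom-row=0; cleared 0 line(s) (total 0); column heights now [0 0 1 2 2 0 0], max=2
Drop 2: J rot0 at col 3 lands with bottom-row=2; cleared 0 line(s) (total 0); column heights now [0 0 1 4 3 3 0], max=4
Drop 3: L rot1 at col 3 lands with bottom-row=4; cleared 0 line(s) (total 0); column heights now [0 0 1 7 5 3 0], max=7
Drop 4: L rot0 at col 1 lands with bottom-row=7; cleared 0 line(s) (total 0); column heights now [0 8 8 9 5 3 0], max=9
Drop 5: T rot2 at col 4 lands with bottom-row=4; cleared 0 line(s) (total 0); column heights now [0 8 8 9 6 6 6], max=9
Test piece T rot3 at col 4 (width 2): heights before test = [0 8 8 9 6 6 6]; fits = True

Answer: yes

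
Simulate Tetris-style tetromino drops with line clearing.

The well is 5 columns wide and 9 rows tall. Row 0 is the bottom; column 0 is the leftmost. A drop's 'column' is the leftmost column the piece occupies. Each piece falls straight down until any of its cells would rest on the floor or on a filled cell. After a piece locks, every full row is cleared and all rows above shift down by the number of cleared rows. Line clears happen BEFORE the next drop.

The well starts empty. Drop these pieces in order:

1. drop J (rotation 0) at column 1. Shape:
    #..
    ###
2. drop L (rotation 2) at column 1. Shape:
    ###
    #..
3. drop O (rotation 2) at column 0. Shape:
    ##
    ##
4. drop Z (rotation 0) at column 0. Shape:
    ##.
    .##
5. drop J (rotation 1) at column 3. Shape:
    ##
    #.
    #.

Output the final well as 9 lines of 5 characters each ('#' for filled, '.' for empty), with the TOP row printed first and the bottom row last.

Answer: .....
##...
.####
##.#.
##.#.
.###.
.#...
.#...
.###.

Derivation:
Drop 1: J rot0 at col 1 lands with bottom-row=0; cleared 0 line(s) (total 0); column heights now [0 2 1 1 0], max=2
Drop 2: L rot2 at col 1 lands with bottom-row=2; cleared 0 line(s) (total 0); column heights now [0 4 4 4 0], max=4
Drop 3: O rot2 at col 0 lands with bottom-row=4; cleared 0 line(s) (total 0); column heights now [6 6 4 4 0], max=6
Drop 4: Z rot0 at col 0 lands with bottom-row=6; cleared 0 line(s) (total 0); column heights now [8 8 7 4 0], max=8
Drop 5: J rot1 at col 3 lands with bottom-row=4; cleared 0 line(s) (total 0); column heights now [8 8 7 7 7], max=8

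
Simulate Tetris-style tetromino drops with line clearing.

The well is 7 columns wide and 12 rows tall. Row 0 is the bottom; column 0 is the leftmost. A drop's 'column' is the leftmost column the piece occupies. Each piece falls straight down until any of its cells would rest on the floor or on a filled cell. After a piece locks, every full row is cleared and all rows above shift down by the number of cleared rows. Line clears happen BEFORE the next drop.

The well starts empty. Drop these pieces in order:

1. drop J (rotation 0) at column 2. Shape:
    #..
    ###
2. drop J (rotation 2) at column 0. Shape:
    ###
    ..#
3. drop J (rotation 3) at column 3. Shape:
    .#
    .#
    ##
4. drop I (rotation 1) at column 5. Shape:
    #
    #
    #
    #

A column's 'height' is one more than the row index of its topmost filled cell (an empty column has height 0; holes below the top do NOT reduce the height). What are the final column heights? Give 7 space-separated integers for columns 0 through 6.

Answer: 4 4 4 2 4 4 0

Derivation:
Drop 1: J rot0 at col 2 lands with bottom-row=0; cleared 0 line(s) (total 0); column heights now [0 0 2 1 1 0 0], max=2
Drop 2: J rot2 at col 0 lands with bottom-row=2; cleared 0 line(s) (total 0); column heights now [4 4 4 1 1 0 0], max=4
Drop 3: J rot3 at col 3 lands with bottom-row=1; cleared 0 line(s) (total 0); column heights now [4 4 4 2 4 0 0], max=4
Drop 4: I rot1 at col 5 lands with bottom-row=0; cleared 0 line(s) (total 0); column heights now [4 4 4 2 4 4 0], max=4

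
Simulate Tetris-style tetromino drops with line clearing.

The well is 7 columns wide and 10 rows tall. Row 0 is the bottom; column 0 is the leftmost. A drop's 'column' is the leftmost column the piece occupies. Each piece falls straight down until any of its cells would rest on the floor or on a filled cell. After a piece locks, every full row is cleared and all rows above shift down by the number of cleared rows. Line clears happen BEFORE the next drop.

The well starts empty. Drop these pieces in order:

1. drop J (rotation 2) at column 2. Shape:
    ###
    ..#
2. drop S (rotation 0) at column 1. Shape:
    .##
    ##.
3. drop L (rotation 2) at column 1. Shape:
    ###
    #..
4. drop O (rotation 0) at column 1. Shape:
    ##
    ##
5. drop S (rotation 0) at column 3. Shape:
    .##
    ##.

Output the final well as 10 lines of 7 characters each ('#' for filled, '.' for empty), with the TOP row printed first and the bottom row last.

Answer: .......
.......
.......
.##.##.
.####..
.###...
.###...
.##....
..###..
....#..

Derivation:
Drop 1: J rot2 at col 2 lands with bottom-row=0; cleared 0 line(s) (total 0); column heights now [0 0 2 2 2 0 0], max=2
Drop 2: S rot0 at col 1 lands with bottom-row=2; cleared 0 line(s) (total 0); column heights now [0 3 4 4 2 0 0], max=4
Drop 3: L rot2 at col 1 lands with bottom-row=3; cleared 0 line(s) (total 0); column heights now [0 5 5 5 2 0 0], max=5
Drop 4: O rot0 at col 1 lands with bottom-row=5; cleared 0 line(s) (total 0); column heights now [0 7 7 5 2 0 0], max=7
Drop 5: S rot0 at col 3 lands with bottom-row=5; cleared 0 line(s) (total 0); column heights now [0 7 7 6 7 7 0], max=7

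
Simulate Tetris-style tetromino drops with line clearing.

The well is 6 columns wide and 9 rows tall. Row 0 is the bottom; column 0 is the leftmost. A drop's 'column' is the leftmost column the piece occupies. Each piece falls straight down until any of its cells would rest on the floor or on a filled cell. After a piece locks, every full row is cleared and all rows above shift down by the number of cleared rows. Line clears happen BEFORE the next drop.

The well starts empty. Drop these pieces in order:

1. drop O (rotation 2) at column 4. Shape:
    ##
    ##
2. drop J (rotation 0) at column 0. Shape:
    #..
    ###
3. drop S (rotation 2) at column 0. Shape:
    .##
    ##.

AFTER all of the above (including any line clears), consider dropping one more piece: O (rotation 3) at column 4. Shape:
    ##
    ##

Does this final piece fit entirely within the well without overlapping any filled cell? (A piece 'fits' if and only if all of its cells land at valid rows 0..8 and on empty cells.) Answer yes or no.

Drop 1: O rot2 at col 4 lands with bottom-row=0; cleared 0 line(s) (total 0); column heights now [0 0 0 0 2 2], max=2
Drop 2: J rot0 at col 0 lands with bottom-row=0; cleared 0 line(s) (total 0); column heights now [2 1 1 0 2 2], max=2
Drop 3: S rot2 at col 0 lands with bottom-row=2; cleared 0 line(s) (total 0); column heights now [3 4 4 0 2 2], max=4
Test piece O rot3 at col 4 (width 2): heights before test = [3 4 4 0 2 2]; fits = True

Answer: yes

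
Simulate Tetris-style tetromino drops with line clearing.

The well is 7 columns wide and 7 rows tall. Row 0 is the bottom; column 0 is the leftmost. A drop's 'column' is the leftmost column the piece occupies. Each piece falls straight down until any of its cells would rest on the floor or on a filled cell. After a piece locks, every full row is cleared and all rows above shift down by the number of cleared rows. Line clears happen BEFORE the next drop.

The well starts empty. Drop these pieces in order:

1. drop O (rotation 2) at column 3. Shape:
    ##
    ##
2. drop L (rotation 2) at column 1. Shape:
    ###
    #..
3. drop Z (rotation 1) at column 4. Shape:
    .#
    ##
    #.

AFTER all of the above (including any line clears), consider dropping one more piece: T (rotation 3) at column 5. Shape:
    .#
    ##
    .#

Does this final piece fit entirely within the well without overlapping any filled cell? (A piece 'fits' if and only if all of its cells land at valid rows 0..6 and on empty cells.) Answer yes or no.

Answer: yes

Derivation:
Drop 1: O rot2 at col 3 lands with bottom-row=0; cleared 0 line(s) (total 0); column heights now [0 0 0 2 2 0 0], max=2
Drop 2: L rot2 at col 1 lands with bottom-row=1; cleared 0 line(s) (total 0); column heights now [0 3 3 3 2 0 0], max=3
Drop 3: Z rot1 at col 4 lands with bottom-row=2; cleared 0 line(s) (total 0); column heights now [0 3 3 3 4 5 0], max=5
Test piece T rot3 at col 5 (width 2): heights before test = [0 3 3 3 4 5 0]; fits = True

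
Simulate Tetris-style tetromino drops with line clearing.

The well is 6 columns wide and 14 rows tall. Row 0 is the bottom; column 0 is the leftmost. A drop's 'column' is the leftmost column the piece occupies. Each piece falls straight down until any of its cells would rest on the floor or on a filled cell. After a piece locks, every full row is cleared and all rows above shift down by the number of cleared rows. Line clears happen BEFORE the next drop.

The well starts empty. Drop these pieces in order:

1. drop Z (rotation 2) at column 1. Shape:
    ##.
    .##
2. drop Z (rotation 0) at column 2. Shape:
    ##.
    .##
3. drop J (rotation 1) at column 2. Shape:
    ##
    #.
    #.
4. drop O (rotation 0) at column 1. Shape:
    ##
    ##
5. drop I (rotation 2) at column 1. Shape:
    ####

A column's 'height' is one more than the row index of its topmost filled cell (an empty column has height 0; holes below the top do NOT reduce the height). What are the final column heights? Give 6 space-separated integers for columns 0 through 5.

Drop 1: Z rot2 at col 1 lands with bottom-row=0; cleared 0 line(s) (total 0); column heights now [0 2 2 1 0 0], max=2
Drop 2: Z rot0 at col 2 lands with bottom-row=1; cleared 0 line(s) (total 0); column heights now [0 2 3 3 2 0], max=3
Drop 3: J rot1 at col 2 lands with bottom-row=3; cleared 0 line(s) (total 0); column heights now [0 2 6 6 2 0], max=6
Drop 4: O rot0 at col 1 lands with bottom-row=6; cleared 0 line(s) (total 0); column heights now [0 8 8 6 2 0], max=8
Drop 5: I rot2 at col 1 lands with bottom-row=8; cleared 0 line(s) (total 0); column heights now [0 9 9 9 9 0], max=9

Answer: 0 9 9 9 9 0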